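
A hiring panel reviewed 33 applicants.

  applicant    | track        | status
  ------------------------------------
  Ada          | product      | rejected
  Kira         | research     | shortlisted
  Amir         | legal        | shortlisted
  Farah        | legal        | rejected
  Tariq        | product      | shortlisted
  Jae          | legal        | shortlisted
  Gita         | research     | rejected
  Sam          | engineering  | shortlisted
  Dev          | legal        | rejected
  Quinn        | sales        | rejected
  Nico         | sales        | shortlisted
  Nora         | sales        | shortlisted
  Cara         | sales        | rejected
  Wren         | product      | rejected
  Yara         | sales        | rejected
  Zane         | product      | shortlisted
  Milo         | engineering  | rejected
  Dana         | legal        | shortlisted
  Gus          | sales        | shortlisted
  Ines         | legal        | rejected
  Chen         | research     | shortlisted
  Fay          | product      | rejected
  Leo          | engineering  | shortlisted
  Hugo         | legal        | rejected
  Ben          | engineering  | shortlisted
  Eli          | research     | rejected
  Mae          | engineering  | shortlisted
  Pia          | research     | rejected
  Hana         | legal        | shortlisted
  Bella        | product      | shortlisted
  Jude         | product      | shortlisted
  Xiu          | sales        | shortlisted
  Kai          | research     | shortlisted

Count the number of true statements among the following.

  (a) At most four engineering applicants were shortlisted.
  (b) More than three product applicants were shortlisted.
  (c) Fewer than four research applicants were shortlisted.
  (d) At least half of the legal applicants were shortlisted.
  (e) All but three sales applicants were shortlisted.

(a) engineering: |A| = 5, |A ∩ B| = 4; needs |A ∩ B| ≤ 4 — true.
(b) product: |A| = 7, |A ∩ B| = 4; needs |A ∩ B| > 3 — true.
(c) research: |A| = 6, |A ∩ B| = 3; needs |A ∩ B| < 4 — true.
(d) legal: |A| = 8, |A ∩ B| = 4; needs |A ∩ B| ≥ |A ∖ B| — true.
(e) sales: |A| = 7, |A ∩ B| = 4; needs |A ∖ B| = 3 — true.

5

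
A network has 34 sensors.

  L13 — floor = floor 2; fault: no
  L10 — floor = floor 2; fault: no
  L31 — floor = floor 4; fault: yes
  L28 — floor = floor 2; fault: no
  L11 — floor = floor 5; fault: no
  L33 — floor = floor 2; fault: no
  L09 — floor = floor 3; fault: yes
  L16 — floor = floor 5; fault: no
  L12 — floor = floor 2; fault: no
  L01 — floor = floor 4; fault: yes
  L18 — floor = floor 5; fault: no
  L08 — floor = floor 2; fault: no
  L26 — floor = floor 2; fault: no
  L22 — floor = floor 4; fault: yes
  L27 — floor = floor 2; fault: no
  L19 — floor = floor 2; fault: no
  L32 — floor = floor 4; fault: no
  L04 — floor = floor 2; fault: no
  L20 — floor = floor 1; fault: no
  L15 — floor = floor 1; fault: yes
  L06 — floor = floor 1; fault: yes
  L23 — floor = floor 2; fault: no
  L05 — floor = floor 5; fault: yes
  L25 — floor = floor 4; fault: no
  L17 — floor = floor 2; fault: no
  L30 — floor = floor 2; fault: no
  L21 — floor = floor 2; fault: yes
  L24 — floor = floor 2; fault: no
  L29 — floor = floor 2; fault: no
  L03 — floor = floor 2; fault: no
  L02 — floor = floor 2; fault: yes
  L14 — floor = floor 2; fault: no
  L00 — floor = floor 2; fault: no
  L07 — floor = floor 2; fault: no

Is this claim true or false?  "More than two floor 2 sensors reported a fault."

False

The determiner here denotes the relation: |A ∩ B| > 2.
|A| = 21, |A ∩ B| = 2, |A ∖ B| = 19.
|A ∩ B| = 2, so the statement is false.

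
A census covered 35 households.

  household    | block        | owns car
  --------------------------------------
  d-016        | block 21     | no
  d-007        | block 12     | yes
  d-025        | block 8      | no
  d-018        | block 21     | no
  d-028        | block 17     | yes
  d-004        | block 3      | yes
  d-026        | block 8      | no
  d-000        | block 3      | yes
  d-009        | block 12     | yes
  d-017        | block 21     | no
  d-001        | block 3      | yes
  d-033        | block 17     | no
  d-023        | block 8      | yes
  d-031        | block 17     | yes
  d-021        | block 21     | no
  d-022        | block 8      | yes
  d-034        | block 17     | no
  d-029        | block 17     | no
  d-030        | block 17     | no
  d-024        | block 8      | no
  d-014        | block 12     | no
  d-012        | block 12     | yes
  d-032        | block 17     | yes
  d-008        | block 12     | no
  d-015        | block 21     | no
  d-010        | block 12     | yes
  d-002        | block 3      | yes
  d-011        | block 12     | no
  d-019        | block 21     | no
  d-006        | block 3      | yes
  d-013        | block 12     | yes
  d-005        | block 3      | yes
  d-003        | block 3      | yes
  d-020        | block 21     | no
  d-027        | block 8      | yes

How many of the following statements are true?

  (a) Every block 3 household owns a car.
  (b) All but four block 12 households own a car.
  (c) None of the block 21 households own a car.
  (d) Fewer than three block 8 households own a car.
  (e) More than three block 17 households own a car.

2

(a) block 3: |A| = 7, |A ∩ B| = 7; needs A ⊆ B, i.e. every element of A is in B (|A ∖ B| = 0) — true.
(b) block 12: |A| = 8, |A ∩ B| = 5; needs |A ∖ B| = 4 — false.
(c) block 21: |A| = 7, |A ∩ B| = 0; needs A ∩ B = ∅ (|A ∩ B| = 0) — true.
(d) block 8: |A| = 6, |A ∩ B| = 3; needs |A ∩ B| < 3 — false.
(e) block 17: |A| = 7, |A ∩ B| = 3; needs |A ∩ B| > 3 — false.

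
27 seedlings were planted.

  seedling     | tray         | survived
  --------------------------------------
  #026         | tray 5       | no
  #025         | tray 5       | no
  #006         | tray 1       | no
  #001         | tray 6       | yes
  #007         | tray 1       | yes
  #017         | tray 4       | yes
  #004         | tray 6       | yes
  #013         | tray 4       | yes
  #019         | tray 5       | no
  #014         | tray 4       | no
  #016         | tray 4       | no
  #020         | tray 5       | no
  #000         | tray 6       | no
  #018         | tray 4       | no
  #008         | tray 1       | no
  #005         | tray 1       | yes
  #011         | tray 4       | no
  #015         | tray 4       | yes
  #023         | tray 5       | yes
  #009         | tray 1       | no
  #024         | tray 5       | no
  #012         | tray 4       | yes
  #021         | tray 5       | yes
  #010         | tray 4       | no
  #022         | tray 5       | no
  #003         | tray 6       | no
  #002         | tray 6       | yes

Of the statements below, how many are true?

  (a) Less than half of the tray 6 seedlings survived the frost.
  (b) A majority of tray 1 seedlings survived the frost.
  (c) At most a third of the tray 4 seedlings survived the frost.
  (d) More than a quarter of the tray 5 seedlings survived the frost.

0

(a) tray 6: |A| = 5, |A ∩ B| = 3; needs |A ∩ B| < |A ∖ B| — false.
(b) tray 1: |A| = 5, |A ∩ B| = 2; needs |A ∩ B| > |A ∖ B| — false.
(c) tray 4: |A| = 9, |A ∩ B| = 4; needs |A ∩ B| / |A| ≤ 1/3 — false.
(d) tray 5: |A| = 8, |A ∩ B| = 2; needs |A ∩ B| / |A| > 1/4 — false.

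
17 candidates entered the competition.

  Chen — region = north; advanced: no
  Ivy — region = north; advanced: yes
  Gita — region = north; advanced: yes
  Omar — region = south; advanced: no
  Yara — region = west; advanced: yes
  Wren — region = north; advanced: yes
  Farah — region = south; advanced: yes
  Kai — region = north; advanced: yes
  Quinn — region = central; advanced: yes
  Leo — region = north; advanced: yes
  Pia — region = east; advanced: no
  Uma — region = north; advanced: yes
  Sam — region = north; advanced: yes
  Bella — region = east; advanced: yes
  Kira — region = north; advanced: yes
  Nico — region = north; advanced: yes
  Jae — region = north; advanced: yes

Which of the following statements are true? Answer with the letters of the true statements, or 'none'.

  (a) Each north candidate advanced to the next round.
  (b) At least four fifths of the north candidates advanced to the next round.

|A| = 11, |A ∩ B| = 10, |A ∖ B| = 1.
(a) A ⊆ B, i.e. every element of A is in B (|A ∖ B| = 0): fails.
(b) |A ∩ B| / |A| ≥ 4/5: holds.

(b)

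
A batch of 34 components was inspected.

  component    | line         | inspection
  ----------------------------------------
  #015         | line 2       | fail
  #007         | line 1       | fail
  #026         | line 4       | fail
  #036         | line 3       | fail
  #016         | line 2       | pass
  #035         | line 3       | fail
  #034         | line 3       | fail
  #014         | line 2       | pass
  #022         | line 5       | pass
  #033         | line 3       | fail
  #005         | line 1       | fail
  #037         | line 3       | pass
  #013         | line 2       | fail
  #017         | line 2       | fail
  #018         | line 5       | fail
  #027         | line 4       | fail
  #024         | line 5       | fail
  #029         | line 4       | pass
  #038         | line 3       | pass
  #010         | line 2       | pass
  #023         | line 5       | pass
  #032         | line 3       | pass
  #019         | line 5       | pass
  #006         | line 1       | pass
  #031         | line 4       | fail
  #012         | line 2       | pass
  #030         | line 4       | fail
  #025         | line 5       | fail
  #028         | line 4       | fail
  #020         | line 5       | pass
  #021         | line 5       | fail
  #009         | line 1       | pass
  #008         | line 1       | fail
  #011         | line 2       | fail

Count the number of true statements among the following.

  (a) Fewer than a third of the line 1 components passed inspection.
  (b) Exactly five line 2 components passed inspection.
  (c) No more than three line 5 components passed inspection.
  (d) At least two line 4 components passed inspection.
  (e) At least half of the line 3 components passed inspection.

(a) line 1: |A| = 5, |A ∩ B| = 2; needs |A ∩ B| / |A| < 1/3 — false.
(b) line 2: |A| = 8, |A ∩ B| = 4; needs |A ∩ B| = 5 — false.
(c) line 5: |A| = 8, |A ∩ B| = 4; needs |A ∩ B| ≤ 3 — false.
(d) line 4: |A| = 6, |A ∩ B| = 1; needs |A ∩ B| ≥ 2 — false.
(e) line 3: |A| = 7, |A ∩ B| = 3; needs |A ∩ B| ≥ |A ∖ B| — false.

0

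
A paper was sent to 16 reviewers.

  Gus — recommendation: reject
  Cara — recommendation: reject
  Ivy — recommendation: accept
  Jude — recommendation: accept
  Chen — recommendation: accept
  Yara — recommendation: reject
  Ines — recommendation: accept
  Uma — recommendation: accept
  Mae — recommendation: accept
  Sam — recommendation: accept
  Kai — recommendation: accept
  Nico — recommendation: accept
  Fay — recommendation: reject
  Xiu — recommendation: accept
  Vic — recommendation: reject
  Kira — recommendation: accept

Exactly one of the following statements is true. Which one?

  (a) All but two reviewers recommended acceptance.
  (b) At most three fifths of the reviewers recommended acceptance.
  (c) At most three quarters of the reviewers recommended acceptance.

|A| = 16, |A ∩ B| = 11, |A ∖ B| = 5.
(a) requires |A ∖ B| = 2: false.
(b) requires |A ∩ B| / |A| ≤ 3/5: false.
(c) requires |A ∩ B| / |A| ≤ 3/4: true.

(c)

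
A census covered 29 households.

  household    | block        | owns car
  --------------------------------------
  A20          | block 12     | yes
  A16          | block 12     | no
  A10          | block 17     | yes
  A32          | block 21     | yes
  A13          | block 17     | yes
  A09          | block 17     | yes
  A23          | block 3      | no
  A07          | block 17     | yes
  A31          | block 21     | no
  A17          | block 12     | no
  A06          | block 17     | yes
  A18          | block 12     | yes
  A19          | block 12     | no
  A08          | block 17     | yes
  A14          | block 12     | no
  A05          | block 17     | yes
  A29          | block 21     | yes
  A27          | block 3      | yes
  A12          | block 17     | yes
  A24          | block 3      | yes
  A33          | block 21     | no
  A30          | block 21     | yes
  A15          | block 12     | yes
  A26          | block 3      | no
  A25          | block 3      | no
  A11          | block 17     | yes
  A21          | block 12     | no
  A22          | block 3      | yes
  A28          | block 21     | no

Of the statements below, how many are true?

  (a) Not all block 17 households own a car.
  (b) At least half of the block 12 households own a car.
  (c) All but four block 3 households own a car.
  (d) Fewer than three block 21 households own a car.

(a) block 17: |A| = 9, |A ∩ B| = 9; needs A ⊄ B (|A ∖ B| ≥ 1) — false.
(b) block 12: |A| = 8, |A ∩ B| = 3; needs |A ∩ B| ≥ |A ∖ B| — false.
(c) block 3: |A| = 6, |A ∩ B| = 3; needs |A ∖ B| = 4 — false.
(d) block 21: |A| = 6, |A ∩ B| = 3; needs |A ∩ B| < 3 — false.

0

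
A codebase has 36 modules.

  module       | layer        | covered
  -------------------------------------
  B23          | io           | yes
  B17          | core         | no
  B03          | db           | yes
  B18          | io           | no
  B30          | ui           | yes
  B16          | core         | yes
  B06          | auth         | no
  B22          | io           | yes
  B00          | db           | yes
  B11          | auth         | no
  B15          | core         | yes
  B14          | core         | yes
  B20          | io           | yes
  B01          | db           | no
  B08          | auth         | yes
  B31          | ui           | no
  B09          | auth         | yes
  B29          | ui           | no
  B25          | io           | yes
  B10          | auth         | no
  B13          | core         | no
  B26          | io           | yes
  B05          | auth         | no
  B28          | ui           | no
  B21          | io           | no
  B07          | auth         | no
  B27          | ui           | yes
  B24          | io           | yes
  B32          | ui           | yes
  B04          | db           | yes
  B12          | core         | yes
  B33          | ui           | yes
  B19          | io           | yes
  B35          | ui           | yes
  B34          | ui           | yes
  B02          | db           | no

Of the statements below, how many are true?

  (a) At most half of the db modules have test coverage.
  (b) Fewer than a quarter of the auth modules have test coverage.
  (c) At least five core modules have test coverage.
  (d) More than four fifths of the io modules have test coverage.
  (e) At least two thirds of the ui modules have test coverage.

(a) db: |A| = 5, |A ∩ B| = 3; needs |A ∩ B| ≤ |A ∖ B| — false.
(b) auth: |A| = 7, |A ∩ B| = 2; needs |A ∩ B| / |A| < 1/4 — false.
(c) core: |A| = 6, |A ∩ B| = 4; needs |A ∩ B| ≥ 5 — false.
(d) io: |A| = 9, |A ∩ B| = 7; needs |A ∩ B| / |A| > 4/5 — false.
(e) ui: |A| = 9, |A ∩ B| = 6; needs |A ∩ B| / |A| ≥ 2/3 — true.

1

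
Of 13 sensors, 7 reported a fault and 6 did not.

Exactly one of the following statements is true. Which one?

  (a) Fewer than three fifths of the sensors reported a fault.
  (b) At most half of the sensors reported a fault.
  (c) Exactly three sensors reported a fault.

(a)

|A| = 13, |A ∩ B| = 7, |A ∖ B| = 6.
(a) requires |A ∩ B| / |A| < 3/5: true.
(b) requires |A ∩ B| ≤ |A ∖ B|: false.
(c) requires |A ∩ B| = 3: false.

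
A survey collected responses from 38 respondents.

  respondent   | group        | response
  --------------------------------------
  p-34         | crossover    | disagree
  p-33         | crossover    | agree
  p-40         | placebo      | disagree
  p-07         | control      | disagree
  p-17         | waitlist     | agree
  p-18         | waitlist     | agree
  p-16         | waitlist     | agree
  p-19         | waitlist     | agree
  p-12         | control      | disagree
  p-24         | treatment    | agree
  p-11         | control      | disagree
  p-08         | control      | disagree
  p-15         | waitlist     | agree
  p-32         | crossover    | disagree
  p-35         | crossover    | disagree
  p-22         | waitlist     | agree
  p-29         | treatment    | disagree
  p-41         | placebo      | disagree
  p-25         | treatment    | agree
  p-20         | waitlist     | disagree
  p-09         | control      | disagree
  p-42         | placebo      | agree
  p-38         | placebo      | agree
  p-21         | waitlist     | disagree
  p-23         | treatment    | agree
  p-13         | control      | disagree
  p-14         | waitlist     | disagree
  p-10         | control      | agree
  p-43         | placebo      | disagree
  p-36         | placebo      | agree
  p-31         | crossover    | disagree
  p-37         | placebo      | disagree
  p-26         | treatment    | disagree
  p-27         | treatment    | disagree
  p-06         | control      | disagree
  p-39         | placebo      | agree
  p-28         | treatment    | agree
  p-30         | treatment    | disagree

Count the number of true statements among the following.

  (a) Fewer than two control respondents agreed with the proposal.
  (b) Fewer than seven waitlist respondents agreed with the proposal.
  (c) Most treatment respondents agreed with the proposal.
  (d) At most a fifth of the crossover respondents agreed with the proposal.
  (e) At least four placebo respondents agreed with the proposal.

4

(a) control: |A| = 8, |A ∩ B| = 1; needs |A ∩ B| < 2 — true.
(b) waitlist: |A| = 9, |A ∩ B| = 6; needs |A ∩ B| < 7 — true.
(c) treatment: |A| = 8, |A ∩ B| = 4; needs |A ∩ B| > |A ∖ B| — false.
(d) crossover: |A| = 5, |A ∩ B| = 1; needs |A ∩ B| / |A| ≤ 1/5 — true.
(e) placebo: |A| = 8, |A ∩ B| = 4; needs |A ∩ B| ≥ 4 — true.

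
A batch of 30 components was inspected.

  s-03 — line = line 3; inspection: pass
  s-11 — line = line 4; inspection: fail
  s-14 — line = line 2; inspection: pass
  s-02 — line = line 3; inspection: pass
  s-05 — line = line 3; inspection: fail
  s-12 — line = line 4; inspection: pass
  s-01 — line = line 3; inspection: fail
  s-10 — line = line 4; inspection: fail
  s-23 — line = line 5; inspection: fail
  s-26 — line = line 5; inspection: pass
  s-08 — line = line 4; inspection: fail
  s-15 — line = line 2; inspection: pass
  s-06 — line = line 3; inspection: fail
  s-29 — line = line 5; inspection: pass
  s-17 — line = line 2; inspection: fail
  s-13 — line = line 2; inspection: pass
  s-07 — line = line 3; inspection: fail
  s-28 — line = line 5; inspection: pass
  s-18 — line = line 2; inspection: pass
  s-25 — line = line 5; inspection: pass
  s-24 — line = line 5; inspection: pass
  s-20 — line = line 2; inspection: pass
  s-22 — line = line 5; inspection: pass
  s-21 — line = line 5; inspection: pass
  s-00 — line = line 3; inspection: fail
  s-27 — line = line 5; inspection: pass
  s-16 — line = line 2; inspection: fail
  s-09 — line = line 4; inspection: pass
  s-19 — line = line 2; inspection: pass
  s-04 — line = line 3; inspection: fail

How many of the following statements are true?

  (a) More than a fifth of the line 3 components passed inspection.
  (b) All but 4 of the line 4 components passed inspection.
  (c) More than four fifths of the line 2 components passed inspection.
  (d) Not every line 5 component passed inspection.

(a) line 3: |A| = 8, |A ∩ B| = 2; needs |A ∩ B| / |A| > 1/5 — true.
(b) line 4: |A| = 5, |A ∩ B| = 2; needs |A ∖ B| = 4 — false.
(c) line 2: |A| = 8, |A ∩ B| = 6; needs |A ∩ B| / |A| > 4/5 — false.
(d) line 5: |A| = 9, |A ∩ B| = 8; needs A ⊄ B (|A ∖ B| ≥ 1) — true.

2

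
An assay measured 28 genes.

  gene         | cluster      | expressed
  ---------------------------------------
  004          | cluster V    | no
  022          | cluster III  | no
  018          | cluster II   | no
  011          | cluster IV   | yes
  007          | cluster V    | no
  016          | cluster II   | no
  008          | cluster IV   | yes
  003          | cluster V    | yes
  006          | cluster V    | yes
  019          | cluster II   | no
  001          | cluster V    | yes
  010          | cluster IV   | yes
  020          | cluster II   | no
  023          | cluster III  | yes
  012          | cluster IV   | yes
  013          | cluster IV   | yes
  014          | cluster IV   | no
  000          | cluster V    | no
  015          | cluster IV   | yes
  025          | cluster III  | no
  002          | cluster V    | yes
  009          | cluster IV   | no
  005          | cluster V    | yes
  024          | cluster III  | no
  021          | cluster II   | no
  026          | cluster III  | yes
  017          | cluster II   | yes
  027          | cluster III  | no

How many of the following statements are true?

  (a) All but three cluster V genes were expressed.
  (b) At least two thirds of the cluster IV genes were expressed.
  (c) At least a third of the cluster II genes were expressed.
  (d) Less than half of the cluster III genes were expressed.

(a) cluster V: |A| = 8, |A ∩ B| = 5; needs |A ∖ B| = 3 — true.
(b) cluster IV: |A| = 8, |A ∩ B| = 6; needs |A ∩ B| / |A| ≥ 2/3 — true.
(c) cluster II: |A| = 6, |A ∩ B| = 1; needs |A ∩ B| / |A| ≥ 1/3 — false.
(d) cluster III: |A| = 6, |A ∩ B| = 2; needs |A ∩ B| < |A ∖ B| — true.

3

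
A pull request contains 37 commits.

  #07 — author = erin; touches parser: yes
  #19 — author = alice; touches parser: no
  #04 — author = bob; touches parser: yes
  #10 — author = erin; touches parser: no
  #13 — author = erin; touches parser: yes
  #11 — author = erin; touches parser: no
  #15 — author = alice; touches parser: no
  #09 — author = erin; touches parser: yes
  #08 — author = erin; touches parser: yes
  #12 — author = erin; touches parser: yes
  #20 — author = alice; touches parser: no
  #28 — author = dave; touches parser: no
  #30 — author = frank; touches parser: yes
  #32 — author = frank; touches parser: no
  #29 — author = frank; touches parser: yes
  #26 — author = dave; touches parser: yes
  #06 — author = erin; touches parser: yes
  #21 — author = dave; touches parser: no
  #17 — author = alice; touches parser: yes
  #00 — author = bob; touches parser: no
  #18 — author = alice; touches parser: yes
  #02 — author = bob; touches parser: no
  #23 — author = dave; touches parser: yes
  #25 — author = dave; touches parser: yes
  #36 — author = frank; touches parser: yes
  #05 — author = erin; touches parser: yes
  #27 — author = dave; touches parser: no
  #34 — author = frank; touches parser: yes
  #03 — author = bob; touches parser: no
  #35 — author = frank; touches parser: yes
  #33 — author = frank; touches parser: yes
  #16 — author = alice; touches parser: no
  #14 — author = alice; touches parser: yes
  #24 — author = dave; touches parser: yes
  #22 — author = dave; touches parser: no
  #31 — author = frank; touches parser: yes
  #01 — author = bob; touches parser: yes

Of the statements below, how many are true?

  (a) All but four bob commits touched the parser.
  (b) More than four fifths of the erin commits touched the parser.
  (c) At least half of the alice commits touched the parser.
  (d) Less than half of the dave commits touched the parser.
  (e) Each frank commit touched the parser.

(a) bob: |A| = 5, |A ∩ B| = 2; needs |A ∖ B| = 4 — false.
(b) erin: |A| = 9, |A ∩ B| = 7; needs |A ∩ B| / |A| > 4/5 — false.
(c) alice: |A| = 7, |A ∩ B| = 3; needs |A ∩ B| ≥ |A ∖ B| — false.
(d) dave: |A| = 8, |A ∩ B| = 4; needs |A ∩ B| < |A ∖ B| — false.
(e) frank: |A| = 8, |A ∩ B| = 7; needs A ⊆ B, i.e. every element of A is in B (|A ∖ B| = 0) — false.

0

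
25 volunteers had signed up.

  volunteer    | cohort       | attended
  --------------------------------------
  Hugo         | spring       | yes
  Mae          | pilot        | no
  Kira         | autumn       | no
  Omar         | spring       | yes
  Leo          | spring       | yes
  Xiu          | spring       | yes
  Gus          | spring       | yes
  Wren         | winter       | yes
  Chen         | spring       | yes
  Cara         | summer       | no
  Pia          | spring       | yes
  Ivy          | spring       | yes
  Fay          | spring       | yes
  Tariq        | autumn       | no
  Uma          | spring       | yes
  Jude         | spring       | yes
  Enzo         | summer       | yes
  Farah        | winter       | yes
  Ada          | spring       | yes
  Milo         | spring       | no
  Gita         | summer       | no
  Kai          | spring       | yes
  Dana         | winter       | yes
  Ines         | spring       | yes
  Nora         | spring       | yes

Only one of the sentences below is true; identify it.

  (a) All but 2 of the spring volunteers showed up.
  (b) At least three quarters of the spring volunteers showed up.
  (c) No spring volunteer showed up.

|A| = 16, |A ∩ B| = 15, |A ∖ B| = 1.
(a) requires |A ∖ B| = 2: false.
(b) requires |A ∩ B| / |A| ≥ 3/4: true.
(c) requires A ∩ B = ∅ (|A ∩ B| = 0): false.

(b)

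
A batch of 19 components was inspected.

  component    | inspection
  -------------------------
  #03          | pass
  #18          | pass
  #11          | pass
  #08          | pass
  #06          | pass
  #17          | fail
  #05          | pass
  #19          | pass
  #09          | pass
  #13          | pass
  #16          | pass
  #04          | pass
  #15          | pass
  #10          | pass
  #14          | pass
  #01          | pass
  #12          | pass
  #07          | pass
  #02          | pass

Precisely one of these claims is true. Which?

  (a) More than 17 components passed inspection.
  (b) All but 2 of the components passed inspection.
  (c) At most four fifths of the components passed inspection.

|A| = 19, |A ∩ B| = 18, |A ∖ B| = 1.
(a) requires |A ∩ B| > 17: true.
(b) requires |A ∖ B| = 2: false.
(c) requires |A ∩ B| / |A| ≤ 4/5: false.

(a)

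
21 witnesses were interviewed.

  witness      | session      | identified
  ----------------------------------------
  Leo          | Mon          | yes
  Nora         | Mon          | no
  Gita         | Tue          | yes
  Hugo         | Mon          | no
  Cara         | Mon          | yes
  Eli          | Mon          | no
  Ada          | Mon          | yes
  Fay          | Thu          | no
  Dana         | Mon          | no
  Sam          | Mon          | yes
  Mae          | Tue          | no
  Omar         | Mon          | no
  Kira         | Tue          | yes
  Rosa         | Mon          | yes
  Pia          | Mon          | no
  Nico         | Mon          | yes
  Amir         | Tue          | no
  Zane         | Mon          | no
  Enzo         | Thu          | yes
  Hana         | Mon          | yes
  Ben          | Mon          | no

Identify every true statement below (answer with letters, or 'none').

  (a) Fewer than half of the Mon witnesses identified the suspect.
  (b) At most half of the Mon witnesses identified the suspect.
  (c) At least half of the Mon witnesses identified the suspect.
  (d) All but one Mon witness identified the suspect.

(a), (b)

|A| = 15, |A ∩ B| = 7, |A ∖ B| = 8.
(a) |A ∩ B| < |A ∖ B|: holds.
(b) |A ∩ B| ≤ |A ∖ B|: holds.
(c) |A ∩ B| ≥ |A ∖ B|: fails.
(d) |A ∖ B| = 1: fails.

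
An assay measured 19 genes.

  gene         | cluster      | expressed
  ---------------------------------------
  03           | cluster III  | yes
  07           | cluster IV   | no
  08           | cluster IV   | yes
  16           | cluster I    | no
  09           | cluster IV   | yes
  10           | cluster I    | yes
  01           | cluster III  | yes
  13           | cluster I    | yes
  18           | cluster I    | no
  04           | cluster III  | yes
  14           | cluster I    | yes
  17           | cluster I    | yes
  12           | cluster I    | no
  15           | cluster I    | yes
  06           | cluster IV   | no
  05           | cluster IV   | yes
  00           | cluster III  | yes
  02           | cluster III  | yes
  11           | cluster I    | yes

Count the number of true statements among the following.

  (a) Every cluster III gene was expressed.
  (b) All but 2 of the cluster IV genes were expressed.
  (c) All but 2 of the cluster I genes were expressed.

(a) cluster III: |A| = 5, |A ∩ B| = 5; needs A ⊆ B, i.e. every element of A is in B (|A ∖ B| = 0) — true.
(b) cluster IV: |A| = 5, |A ∩ B| = 3; needs |A ∖ B| = 2 — true.
(c) cluster I: |A| = 9, |A ∩ B| = 6; needs |A ∖ B| = 2 — false.

2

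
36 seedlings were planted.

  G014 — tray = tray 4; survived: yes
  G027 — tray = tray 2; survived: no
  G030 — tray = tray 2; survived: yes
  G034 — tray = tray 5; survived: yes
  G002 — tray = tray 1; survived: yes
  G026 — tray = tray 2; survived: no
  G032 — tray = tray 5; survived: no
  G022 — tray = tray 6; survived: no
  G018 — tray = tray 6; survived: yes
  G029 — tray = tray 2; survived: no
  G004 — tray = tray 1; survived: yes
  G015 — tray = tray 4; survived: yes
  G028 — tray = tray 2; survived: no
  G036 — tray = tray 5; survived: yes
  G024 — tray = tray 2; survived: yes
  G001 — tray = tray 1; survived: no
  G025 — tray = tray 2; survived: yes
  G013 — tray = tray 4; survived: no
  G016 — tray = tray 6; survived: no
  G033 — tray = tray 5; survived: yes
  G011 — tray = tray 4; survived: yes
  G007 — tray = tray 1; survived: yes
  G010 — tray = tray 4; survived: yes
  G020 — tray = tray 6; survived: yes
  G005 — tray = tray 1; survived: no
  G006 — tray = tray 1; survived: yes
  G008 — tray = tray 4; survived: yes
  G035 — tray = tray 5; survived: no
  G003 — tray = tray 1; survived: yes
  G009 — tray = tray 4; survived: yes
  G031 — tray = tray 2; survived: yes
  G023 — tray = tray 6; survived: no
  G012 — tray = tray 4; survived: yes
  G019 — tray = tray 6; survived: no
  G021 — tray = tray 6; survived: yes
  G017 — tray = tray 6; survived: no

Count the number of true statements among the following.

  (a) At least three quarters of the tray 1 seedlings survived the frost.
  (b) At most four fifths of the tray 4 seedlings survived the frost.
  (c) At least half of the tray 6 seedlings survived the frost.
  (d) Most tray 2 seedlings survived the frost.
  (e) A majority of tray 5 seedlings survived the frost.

(a) tray 1: |A| = 7, |A ∩ B| = 5; needs |A ∩ B| / |A| ≥ 3/4 — false.
(b) tray 4: |A| = 8, |A ∩ B| = 7; needs |A ∩ B| / |A| ≤ 4/5 — false.
(c) tray 6: |A| = 8, |A ∩ B| = 3; needs |A ∩ B| ≥ |A ∖ B| — false.
(d) tray 2: |A| = 8, |A ∩ B| = 4; needs |A ∩ B| > |A ∖ B| — false.
(e) tray 5: |A| = 5, |A ∩ B| = 3; needs |A ∩ B| > |A ∖ B| — true.

1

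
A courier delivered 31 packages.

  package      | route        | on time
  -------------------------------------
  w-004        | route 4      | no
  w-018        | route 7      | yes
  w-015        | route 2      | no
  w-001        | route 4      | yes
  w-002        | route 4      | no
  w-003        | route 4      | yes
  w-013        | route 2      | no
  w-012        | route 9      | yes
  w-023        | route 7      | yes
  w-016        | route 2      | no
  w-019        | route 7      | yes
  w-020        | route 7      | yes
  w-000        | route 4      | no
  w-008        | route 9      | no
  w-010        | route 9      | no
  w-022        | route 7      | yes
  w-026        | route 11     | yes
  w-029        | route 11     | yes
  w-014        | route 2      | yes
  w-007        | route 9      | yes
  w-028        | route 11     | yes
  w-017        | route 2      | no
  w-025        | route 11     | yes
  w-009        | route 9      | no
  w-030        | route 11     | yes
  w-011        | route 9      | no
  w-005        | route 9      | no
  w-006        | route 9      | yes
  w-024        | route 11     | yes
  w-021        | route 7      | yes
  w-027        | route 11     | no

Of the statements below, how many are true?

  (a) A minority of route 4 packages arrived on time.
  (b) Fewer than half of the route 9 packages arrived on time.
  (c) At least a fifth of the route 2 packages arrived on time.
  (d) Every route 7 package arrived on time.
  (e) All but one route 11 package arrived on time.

5

(a) route 4: |A| = 5, |A ∩ B| = 2; needs |A ∩ B| < |A ∖ B| — true.
(b) route 9: |A| = 8, |A ∩ B| = 3; needs |A ∩ B| < |A ∖ B| — true.
(c) route 2: |A| = 5, |A ∩ B| = 1; needs |A ∩ B| / |A| ≥ 1/5 — true.
(d) route 7: |A| = 6, |A ∩ B| = 6; needs A ⊆ B, i.e. every element of A is in B (|A ∖ B| = 0) — true.
(e) route 11: |A| = 7, |A ∩ B| = 6; needs |A ∖ B| = 1 — true.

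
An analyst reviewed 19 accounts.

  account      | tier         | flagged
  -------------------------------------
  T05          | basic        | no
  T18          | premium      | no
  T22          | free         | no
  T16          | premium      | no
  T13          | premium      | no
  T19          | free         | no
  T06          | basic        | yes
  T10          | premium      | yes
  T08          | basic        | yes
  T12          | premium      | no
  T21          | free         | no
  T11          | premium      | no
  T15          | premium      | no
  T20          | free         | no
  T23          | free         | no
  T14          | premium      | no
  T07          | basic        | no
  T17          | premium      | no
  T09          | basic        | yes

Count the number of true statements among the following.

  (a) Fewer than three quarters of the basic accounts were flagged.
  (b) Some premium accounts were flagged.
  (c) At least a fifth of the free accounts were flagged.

(a) basic: |A| = 5, |A ∩ B| = 3; needs |A ∩ B| / |A| < 3/4 — true.
(b) premium: |A| = 9, |A ∩ B| = 1; needs A ∩ B ≠ ∅ (|A ∩ B| ≥ 1) — true.
(c) free: |A| = 5, |A ∩ B| = 0; needs |A ∩ B| / |A| ≥ 1/5 — false.

2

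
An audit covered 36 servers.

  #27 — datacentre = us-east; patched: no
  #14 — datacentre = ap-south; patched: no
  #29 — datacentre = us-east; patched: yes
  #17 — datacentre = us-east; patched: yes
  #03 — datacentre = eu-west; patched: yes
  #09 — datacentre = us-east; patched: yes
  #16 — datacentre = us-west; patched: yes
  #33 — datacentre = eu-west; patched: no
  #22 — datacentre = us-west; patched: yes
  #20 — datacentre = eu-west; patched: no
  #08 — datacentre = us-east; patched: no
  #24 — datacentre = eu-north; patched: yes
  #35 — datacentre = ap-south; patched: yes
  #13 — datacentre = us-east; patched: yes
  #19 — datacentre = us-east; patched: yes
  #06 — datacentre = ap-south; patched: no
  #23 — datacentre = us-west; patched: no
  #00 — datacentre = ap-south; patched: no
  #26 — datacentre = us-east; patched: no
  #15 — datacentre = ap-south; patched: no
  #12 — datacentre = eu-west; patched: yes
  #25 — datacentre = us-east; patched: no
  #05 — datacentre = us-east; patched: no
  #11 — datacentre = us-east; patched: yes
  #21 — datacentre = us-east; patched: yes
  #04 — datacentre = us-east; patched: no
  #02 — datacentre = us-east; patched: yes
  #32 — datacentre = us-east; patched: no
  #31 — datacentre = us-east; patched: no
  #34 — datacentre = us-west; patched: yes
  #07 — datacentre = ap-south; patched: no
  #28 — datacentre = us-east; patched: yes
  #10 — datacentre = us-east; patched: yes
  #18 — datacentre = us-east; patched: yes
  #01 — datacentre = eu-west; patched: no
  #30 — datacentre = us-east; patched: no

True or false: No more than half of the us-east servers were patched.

False

'No more than half of the us-east servers were patched' holds iff |A ∩ B| ≤ |A ∖ B|.
|A| = 20, |A ∩ B| = 11, |A ∖ B| = 9.
11 > 9, so the statement is false.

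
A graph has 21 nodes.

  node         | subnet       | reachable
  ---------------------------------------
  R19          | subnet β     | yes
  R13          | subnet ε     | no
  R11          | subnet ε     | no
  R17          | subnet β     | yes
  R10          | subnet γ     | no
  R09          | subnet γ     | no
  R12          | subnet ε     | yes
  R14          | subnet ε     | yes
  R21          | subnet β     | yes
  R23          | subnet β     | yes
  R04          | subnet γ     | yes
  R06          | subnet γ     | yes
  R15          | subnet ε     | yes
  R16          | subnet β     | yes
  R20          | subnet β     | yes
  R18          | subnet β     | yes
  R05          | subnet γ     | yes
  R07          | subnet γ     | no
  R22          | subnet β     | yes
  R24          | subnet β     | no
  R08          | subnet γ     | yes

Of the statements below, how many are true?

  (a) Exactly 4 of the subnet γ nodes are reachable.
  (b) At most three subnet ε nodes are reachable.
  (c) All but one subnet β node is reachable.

3

(a) subnet γ: |A| = 7, |A ∩ B| = 4; needs |A ∩ B| = 4 — true.
(b) subnet ε: |A| = 5, |A ∩ B| = 3; needs |A ∩ B| ≤ 3 — true.
(c) subnet β: |A| = 9, |A ∩ B| = 8; needs |A ∖ B| = 1 — true.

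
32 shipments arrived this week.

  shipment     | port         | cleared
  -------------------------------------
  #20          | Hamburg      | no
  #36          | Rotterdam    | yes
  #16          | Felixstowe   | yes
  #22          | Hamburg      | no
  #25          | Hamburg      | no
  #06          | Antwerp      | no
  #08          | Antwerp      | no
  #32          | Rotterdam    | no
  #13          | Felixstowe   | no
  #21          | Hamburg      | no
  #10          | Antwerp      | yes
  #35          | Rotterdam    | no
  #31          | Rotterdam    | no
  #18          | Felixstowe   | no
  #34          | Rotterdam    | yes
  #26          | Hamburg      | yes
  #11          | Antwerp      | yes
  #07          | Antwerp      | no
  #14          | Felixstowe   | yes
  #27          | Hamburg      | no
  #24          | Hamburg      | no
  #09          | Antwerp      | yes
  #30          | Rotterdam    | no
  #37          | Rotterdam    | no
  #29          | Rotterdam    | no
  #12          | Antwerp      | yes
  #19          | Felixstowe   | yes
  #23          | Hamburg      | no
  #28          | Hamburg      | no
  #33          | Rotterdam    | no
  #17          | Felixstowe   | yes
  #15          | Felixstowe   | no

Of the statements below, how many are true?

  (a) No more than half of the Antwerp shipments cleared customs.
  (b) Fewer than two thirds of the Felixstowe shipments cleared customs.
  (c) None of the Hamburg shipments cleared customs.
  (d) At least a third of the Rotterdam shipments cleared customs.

(a) Antwerp: |A| = 7, |A ∩ B| = 4; needs |A ∩ B| ≤ |A ∖ B| — false.
(b) Felixstowe: |A| = 7, |A ∩ B| = 4; needs |A ∩ B| / |A| < 2/3 — true.
(c) Hamburg: |A| = 9, |A ∩ B| = 1; needs A ∩ B = ∅ (|A ∩ B| = 0) — false.
(d) Rotterdam: |A| = 9, |A ∩ B| = 2; needs |A ∩ B| / |A| ≥ 1/3 — false.

1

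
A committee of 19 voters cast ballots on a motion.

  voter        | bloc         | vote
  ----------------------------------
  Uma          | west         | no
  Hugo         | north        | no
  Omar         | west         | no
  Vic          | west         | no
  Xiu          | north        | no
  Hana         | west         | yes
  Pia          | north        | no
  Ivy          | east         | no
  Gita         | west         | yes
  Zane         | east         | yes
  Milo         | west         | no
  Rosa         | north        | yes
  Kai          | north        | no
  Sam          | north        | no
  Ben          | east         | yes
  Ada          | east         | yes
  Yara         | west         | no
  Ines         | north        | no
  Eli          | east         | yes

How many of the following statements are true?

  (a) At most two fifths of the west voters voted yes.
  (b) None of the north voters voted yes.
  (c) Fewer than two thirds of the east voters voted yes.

1

(a) west: |A| = 7, |A ∩ B| = 2; needs |A ∩ B| / |A| ≤ 2/5 — true.
(b) north: |A| = 7, |A ∩ B| = 1; needs A ∩ B = ∅ (|A ∩ B| = 0) — false.
(c) east: |A| = 5, |A ∩ B| = 4; needs |A ∩ B| / |A| < 2/3 — false.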